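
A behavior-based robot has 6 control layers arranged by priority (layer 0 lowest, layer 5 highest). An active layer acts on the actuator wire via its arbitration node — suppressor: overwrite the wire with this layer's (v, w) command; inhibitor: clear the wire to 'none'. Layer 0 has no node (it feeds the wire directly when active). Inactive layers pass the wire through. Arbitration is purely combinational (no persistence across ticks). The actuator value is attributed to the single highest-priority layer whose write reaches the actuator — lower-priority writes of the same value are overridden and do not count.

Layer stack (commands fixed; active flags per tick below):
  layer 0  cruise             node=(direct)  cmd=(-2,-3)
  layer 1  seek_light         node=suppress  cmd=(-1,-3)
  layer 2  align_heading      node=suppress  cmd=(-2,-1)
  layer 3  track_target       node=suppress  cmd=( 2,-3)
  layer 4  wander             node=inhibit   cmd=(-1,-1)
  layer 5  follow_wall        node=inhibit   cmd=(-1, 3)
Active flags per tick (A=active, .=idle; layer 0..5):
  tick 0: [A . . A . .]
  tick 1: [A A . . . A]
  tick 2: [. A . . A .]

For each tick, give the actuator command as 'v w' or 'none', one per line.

tick 0:
  layer 0 (cruise) active — direct: (-2, -3)
  layer 1 (seek_light) idle — unchanged: (-2, -3)
  layer 2 (align_heading) idle — unchanged: (-2, -3)
  layer 3 (track_target) active — suppresses: (2, -3)
  layer 4 (wander) idle — unchanged: (2, -3)
  layer 5 (follow_wall) idle — unchanged: (2, -3)
  → actuator (2, -3)
tick 1:
  layer 0 (cruise) active — direct: (-2, -3)
  layer 1 (seek_light) active — suppresses: (-1, -3)
  layer 2 (align_heading) idle — unchanged: (-1, -3)
  layer 3 (track_target) idle — unchanged: (-1, -3)
  layer 4 (wander) idle — unchanged: (-1, -3)
  layer 5 (follow_wall) active — inhibits: none
  → actuator none
tick 2:
  layer 0 (cruise) idle — none
  layer 1 (seek_light) active — suppresses: (-1, -3)
  layer 2 (align_heading) idle — unchanged: (-1, -3)
  layer 3 (track_target) idle — unchanged: (-1, -3)
  layer 4 (wander) active — inhibits: none
  layer 5 (follow_wall) idle — unchanged: none
  → actuator none

2 -3
none
none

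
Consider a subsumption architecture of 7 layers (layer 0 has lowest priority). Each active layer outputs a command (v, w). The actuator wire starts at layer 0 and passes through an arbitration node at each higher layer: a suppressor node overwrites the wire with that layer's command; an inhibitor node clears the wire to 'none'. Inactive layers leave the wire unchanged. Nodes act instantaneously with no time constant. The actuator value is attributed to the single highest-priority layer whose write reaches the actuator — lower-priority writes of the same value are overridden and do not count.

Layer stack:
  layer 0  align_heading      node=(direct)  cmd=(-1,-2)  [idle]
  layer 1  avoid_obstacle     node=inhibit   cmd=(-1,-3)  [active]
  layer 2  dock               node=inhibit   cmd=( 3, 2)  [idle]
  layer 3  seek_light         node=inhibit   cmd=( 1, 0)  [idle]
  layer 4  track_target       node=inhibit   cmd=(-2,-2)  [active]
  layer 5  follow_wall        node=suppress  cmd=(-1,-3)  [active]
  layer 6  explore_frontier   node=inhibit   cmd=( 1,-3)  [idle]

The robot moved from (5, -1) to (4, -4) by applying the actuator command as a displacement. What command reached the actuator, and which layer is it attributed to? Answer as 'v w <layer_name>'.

-1 -3 follow_wall

displacement = (4, -4) − (5, -1) = (-1, -3)
layer 0 (align_heading) idle — none
layer 1 (avoid_obstacle) active — inhibits: none
layer 2 (dock) idle — unchanged: none
layer 3 (seek_light) idle — unchanged: none
layer 4 (track_target) active — inhibits: none
layer 5 (follow_wall) active — suppresses: (-1, -3)
layer 6 (explore_frontier) idle — unchanged: (-1, -3)
→ actuator (-1, -3) — from layer 5 (follow_wall)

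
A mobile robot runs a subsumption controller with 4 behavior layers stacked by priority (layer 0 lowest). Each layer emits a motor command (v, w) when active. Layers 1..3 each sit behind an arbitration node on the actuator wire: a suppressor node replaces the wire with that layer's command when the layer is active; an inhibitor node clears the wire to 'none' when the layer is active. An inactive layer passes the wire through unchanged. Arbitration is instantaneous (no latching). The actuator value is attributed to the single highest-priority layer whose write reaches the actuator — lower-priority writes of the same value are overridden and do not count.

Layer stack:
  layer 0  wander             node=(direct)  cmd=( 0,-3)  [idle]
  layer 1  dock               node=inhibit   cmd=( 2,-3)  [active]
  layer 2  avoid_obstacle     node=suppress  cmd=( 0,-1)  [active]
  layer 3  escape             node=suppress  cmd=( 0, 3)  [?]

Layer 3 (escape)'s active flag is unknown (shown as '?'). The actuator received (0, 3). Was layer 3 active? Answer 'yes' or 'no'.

If layer 3 is active=yes:
  actuator would be (0, 3)
If layer 3 is active=no:
  actuator would be (0, -1)
Observed (0, 3), so layer 3 was active.

yes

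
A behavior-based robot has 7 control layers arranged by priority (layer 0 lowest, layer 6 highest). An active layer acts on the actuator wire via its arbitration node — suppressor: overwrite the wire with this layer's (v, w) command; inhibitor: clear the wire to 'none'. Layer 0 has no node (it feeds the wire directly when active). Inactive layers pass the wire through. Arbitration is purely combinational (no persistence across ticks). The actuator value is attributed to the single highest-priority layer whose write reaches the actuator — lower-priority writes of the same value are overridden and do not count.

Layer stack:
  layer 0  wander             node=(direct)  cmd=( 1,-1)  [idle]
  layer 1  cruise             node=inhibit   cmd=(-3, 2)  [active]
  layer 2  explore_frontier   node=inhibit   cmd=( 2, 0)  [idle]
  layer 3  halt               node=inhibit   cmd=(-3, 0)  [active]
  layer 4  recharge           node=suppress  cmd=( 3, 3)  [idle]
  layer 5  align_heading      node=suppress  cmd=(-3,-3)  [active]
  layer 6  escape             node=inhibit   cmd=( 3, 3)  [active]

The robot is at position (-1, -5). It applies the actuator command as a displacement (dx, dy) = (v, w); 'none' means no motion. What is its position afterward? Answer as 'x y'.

[0] wander off; wire := none
[1] cruise on (inhibit); wire := none
[2] explore_frontier off; pass none
[3] halt on (inhibit); wire := none
[4] recharge off; pass none
[5] align_heading on (suppress); wire := (-3, -3)
[6] escape on (inhibit); wire := none
output none
position: (-1, -5) + none = (-1, -5)

-1 -5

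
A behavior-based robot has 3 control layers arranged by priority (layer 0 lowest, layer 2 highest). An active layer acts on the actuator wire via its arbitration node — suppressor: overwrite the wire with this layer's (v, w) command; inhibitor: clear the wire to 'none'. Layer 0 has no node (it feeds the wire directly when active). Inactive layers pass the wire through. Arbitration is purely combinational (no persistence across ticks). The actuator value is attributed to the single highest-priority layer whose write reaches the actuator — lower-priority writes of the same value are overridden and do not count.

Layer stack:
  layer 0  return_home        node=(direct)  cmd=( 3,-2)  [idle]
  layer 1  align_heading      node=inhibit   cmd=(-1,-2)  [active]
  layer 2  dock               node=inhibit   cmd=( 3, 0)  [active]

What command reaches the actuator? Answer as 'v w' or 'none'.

none

[0] return_home off; wire := none
[1] align_heading on (inhibit); wire := none
[2] dock on (inhibit); wire := none
output none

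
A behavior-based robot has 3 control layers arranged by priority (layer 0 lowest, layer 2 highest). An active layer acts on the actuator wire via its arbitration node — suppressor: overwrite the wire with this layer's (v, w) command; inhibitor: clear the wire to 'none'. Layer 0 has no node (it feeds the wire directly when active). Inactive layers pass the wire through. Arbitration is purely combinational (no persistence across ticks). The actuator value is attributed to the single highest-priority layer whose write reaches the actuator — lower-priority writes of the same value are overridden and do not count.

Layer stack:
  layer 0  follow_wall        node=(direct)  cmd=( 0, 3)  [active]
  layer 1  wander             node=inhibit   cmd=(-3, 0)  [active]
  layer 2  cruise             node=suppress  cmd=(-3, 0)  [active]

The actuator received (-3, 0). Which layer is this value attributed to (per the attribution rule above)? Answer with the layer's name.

layer 0 (follow_wall) active — direct: (0, 3)
layer 1 (wander) active — inhibits: none
layer 2 (cruise) active — suppresses: (-3, 0)
→ actuator (-3, 0)
last writer: layer 2 = cruise

cruise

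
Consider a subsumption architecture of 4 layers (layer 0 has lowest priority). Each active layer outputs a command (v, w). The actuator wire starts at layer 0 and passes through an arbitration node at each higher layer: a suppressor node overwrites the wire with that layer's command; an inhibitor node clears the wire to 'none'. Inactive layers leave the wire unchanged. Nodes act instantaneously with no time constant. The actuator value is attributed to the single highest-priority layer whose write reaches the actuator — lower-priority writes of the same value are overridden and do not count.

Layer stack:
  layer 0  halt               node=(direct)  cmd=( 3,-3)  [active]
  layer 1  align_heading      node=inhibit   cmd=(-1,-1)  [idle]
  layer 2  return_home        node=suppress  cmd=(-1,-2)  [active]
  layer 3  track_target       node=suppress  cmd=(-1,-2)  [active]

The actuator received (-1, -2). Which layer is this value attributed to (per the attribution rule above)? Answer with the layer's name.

track_target

[0] halt on; wire := (3, -3)
[1] align_heading off; pass (3, -3)
[2] return_home on (suppress); wire := (-1, -2)
[3] track_target on (suppress); wire := (-1, -2)
output (-1, -2)
last writer: layer 3 = track_target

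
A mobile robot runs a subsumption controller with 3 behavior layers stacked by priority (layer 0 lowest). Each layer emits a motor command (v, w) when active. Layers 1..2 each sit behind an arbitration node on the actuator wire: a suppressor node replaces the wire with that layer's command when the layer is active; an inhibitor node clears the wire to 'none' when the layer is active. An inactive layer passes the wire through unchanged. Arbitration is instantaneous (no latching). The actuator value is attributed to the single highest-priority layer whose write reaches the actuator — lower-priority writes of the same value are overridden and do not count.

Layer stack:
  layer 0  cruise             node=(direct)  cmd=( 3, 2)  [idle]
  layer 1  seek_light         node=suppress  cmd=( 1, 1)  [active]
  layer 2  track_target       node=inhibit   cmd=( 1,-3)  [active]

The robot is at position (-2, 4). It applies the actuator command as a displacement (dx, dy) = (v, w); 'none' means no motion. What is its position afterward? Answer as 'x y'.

[0] cruise off; wire := none
[1] seek_light on (suppress); wire := (1, 1)
[2] track_target on (inhibit); wire := none
output none
position: (-2, 4) + none = (-2, 4)

-2 4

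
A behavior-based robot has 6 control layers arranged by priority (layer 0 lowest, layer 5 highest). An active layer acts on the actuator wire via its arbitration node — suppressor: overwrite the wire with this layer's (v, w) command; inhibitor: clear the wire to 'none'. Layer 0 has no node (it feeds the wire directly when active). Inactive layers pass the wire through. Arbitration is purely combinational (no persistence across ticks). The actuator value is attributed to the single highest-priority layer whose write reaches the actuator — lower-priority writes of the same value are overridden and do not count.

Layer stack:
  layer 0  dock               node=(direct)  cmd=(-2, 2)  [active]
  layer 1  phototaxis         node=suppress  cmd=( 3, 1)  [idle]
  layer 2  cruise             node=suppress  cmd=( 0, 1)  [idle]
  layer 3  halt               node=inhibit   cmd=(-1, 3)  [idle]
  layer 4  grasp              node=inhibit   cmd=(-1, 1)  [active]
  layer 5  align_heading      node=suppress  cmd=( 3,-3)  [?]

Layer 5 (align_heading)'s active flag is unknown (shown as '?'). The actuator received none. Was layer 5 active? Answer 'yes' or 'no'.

If layer 5 is active=yes:
  actuator would be (3, -3)
If layer 5 is active=no:
  actuator would be none
Observed none, so layer 5 was idle.

no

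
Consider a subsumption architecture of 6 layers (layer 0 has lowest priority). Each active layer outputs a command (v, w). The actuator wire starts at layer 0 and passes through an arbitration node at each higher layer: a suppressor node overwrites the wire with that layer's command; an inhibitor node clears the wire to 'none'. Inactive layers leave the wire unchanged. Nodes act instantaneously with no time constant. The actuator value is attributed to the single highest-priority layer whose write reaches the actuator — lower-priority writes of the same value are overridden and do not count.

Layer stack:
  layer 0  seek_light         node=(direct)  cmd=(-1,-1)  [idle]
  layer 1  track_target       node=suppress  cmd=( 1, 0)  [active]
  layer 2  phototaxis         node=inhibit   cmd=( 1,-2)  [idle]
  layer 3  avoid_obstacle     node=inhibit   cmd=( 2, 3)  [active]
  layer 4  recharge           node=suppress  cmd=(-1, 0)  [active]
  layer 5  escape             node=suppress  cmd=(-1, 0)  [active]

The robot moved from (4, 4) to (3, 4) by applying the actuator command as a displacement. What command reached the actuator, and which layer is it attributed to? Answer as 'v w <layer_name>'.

displacement = (3, 4) − (4, 4) = (-1, 0)
[0] seek_light off; wire := none
[1] track_target on (suppress); wire := (1, 0)
[2] phototaxis off; pass (1, 0)
[3] avoid_obstacle on (inhibit); wire := none
[4] recharge on (suppress); wire := (-1, 0)
[5] escape on (suppress); wire := (-1, 0)
output (-1, 0) — from layer 5 (escape)

-1 0 escape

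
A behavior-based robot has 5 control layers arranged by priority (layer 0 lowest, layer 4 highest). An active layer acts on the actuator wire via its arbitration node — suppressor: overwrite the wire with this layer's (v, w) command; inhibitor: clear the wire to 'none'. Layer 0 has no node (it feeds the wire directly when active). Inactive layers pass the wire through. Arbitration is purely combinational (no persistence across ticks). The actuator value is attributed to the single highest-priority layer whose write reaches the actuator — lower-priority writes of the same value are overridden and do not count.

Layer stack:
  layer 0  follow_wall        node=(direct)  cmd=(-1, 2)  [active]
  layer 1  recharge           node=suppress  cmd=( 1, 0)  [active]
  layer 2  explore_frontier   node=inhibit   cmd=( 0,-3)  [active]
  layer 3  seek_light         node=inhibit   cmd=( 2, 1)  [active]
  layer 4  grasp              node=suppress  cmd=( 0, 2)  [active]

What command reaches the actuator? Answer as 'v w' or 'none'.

L0 follow_wall: active, feeds wire = (-1, 2)
L1 recharge: active, suppressor → wire = (1, 0)
L2 explore_frontier: active, inhibitor → wire = none
L3 seek_light: active, inhibitor → wire = none
L4 grasp: active, suppressor → wire = (0, 2)
actuator = (0, 2)

0 2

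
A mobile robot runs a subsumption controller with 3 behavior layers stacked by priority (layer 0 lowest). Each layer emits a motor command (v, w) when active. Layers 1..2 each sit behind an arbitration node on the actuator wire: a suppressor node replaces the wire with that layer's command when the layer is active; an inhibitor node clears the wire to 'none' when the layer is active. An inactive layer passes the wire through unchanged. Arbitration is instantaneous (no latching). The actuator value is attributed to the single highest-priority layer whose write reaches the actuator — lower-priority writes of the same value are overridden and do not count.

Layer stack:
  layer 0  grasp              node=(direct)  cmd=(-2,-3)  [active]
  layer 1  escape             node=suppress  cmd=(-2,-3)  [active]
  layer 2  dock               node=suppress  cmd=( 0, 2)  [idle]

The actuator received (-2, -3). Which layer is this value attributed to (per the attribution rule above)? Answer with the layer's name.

[0] grasp on; wire := (-2, -3)
[1] escape on (suppress); wire := (-2, -3)
[2] dock off; pass (-2, -3)
output (-2, -3)
last writer: layer 1 = escape

escape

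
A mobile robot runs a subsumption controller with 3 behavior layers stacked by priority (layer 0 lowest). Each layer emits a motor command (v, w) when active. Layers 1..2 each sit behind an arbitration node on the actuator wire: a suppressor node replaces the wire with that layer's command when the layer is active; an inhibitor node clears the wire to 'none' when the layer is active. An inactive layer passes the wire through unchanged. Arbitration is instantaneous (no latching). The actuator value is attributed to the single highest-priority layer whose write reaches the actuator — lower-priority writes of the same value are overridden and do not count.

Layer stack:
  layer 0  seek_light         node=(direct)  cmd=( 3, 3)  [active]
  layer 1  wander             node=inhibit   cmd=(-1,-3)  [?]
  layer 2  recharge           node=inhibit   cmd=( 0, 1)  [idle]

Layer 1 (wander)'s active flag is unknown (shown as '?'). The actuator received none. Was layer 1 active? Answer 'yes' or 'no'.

If layer 1 is active=yes:
  actuator would be none
If layer 1 is active=no:
  actuator would be (3, 3)
Observed none, so layer 1 was active.

yes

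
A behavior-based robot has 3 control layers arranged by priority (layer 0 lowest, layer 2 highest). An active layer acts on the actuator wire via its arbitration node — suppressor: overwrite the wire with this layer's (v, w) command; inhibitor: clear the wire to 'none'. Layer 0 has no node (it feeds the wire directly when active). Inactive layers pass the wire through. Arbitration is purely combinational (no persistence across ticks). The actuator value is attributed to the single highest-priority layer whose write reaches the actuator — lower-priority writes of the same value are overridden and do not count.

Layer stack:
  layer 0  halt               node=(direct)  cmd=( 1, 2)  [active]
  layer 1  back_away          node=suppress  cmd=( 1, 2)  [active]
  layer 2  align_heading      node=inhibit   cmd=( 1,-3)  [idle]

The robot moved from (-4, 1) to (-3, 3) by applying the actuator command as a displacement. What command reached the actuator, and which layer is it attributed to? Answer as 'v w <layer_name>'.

displacement = (-3, 3) − (-4, 1) = (1, 2)
L0 halt: active, feeds wire = (1, 2)
L1 back_away: active, suppressor → wire = (1, 2)
L2 align_heading: idle → wire stays (1, 2)
actuator = (1, 2) — from layer 1 (back_away)

1 2 back_away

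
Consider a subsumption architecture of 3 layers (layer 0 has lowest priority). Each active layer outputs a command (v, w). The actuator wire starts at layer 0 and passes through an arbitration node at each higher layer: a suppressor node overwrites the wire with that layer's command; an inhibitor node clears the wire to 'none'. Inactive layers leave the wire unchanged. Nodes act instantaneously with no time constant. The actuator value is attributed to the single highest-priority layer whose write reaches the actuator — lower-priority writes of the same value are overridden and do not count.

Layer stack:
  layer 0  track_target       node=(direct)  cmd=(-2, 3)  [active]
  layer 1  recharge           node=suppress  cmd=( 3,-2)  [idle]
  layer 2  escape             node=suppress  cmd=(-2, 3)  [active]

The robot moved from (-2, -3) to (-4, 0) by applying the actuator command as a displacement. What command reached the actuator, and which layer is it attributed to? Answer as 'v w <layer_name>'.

-2 3 escape

displacement = (-4, 0) − (-2, -3) = (-2, 3)
L0 track_target: active, feeds wire = (-2, 3)
L1 recharge: idle → wire stays (-2, 3)
L2 escape: active, suppressor → wire = (-2, 3)
actuator = (-2, 3) — from layer 2 (escape)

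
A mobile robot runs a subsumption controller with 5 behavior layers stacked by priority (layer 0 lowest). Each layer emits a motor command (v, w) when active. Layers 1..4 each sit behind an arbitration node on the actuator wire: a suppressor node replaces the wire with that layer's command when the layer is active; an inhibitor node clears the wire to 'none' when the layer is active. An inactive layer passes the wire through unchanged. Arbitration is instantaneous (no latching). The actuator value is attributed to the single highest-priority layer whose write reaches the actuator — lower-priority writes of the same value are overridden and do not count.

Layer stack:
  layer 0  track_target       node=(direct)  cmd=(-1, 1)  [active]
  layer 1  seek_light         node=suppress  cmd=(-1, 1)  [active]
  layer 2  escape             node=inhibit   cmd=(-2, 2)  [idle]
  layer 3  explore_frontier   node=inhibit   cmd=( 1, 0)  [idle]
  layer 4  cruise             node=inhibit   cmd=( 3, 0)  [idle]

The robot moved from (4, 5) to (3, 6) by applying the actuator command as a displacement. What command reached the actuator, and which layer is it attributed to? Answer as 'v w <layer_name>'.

displacement = (3, 6) − (4, 5) = (-1, 1)
layer 0 (track_target) active — direct: (-1, 1)
layer 1 (seek_light) active — suppresses: (-1, 1)
layer 2 (escape) idle — unchanged: (-1, 1)
layer 3 (explore_frontier) idle — unchanged: (-1, 1)
layer 4 (cruise) idle — unchanged: (-1, 1)
→ actuator (-1, 1) — from layer 1 (seek_light)

-1 1 seek_light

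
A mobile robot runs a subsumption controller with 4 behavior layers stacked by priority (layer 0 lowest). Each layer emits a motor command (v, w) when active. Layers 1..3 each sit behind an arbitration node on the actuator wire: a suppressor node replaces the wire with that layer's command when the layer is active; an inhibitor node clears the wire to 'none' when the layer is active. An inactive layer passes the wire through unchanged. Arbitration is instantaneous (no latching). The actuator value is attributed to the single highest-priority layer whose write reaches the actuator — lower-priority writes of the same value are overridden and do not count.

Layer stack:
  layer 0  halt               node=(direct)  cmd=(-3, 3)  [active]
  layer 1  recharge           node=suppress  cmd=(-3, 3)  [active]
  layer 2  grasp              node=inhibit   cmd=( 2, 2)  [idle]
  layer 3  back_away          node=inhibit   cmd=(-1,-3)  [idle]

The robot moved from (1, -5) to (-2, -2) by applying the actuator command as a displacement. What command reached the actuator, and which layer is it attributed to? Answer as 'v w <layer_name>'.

displacement = (-2, -2) − (1, -5) = (-3, 3)
[0] halt on; wire := (-3, 3)
[1] recharge on (suppress); wire := (-3, 3)
[2] grasp off; pass (-3, 3)
[3] back_away off; pass (-3, 3)
output (-3, 3) — from layer 1 (recharge)

-3 3 recharge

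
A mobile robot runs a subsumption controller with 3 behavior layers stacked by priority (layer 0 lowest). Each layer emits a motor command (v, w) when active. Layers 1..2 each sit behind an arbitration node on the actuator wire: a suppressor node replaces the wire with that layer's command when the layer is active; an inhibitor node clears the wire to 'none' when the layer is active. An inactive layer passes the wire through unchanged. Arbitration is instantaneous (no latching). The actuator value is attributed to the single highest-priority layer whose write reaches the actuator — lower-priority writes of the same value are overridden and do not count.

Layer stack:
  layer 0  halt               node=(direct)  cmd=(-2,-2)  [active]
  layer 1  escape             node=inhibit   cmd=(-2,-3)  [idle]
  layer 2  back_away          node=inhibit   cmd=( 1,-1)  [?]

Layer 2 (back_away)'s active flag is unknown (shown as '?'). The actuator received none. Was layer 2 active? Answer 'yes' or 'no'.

yes

If layer 2 is active=yes:
  actuator would be none
If layer 2 is active=no:
  actuator would be (-2, -2)
Observed none, so layer 2 was active.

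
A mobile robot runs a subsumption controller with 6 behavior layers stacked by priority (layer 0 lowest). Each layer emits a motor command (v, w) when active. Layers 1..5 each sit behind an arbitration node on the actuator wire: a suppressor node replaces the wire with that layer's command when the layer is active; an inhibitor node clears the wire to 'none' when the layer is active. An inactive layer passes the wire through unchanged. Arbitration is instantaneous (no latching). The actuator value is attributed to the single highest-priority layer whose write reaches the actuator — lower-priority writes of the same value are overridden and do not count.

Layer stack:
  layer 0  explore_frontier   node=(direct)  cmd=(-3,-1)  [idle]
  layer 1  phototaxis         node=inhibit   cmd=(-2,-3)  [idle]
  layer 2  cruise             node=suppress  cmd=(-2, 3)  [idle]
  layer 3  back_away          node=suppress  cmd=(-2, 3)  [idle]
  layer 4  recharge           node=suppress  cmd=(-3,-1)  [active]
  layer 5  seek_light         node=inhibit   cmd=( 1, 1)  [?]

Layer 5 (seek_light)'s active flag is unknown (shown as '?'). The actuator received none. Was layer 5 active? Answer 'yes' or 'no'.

yes

If layer 5 is active=yes:
  actuator would be none
If layer 5 is active=no:
  actuator would be (-3, -1)
Observed none, so layer 5 was active.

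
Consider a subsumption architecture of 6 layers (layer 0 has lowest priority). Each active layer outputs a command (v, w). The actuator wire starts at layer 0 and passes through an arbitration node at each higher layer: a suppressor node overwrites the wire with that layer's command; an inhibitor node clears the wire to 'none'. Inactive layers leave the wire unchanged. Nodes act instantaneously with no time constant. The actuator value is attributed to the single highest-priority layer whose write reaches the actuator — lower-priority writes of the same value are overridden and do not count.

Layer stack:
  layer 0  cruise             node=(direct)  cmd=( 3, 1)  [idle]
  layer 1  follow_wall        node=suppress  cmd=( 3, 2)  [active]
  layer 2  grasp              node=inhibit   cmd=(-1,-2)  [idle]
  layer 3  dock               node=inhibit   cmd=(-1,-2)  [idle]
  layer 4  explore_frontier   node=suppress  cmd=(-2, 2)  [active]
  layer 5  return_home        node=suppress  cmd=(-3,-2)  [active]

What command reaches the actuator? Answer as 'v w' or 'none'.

[0] cruise off; wire := none
[1] follow_wall on (suppress); wire := (3, 2)
[2] grasp off; pass (3, 2)
[3] dock off; pass (3, 2)
[4] explore_frontier on (suppress); wire := (-2, 2)
[5] return_home on (suppress); wire := (-3, -2)
output (-3, -2)

-3 -2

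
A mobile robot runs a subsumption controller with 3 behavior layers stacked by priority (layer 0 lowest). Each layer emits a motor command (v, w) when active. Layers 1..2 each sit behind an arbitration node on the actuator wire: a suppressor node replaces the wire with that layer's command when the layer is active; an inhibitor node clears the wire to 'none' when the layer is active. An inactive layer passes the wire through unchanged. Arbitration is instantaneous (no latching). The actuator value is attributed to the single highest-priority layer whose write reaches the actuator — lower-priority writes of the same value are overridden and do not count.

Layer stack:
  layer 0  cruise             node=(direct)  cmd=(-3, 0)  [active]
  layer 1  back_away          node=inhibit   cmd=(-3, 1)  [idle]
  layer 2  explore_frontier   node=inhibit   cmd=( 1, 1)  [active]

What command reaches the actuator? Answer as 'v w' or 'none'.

L0 cruise: active, feeds wire = (-3, 0)
L1 back_away: idle → wire stays (-3, 0)
L2 explore_frontier: active, inhibitor → wire = none
actuator = none

none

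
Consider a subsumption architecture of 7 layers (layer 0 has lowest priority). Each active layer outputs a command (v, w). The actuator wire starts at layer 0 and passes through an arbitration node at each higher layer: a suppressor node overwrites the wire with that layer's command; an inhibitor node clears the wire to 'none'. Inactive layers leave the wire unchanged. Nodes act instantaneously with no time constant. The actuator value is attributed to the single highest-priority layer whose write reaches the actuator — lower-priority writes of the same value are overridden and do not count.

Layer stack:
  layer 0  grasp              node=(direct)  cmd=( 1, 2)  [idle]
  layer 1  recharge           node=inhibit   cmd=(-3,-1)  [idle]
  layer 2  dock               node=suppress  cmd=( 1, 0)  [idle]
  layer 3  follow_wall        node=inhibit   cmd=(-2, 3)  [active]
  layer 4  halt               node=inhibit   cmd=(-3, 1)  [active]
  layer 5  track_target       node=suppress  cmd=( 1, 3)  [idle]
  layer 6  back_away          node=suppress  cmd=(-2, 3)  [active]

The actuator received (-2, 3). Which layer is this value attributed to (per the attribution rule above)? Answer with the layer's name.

back_away

L0 grasp: idle → wire = none
L1 recharge: idle → wire stays none
L2 dock: idle → wire stays none
L3 follow_wall: active, inhibitor → wire = none
L4 halt: active, inhibitor → wire = none
L5 track_target: idle → wire stays none
L6 back_away: active, suppressor → wire = (-2, 3)
actuator = (-2, 3)
last writer: layer 6 = back_away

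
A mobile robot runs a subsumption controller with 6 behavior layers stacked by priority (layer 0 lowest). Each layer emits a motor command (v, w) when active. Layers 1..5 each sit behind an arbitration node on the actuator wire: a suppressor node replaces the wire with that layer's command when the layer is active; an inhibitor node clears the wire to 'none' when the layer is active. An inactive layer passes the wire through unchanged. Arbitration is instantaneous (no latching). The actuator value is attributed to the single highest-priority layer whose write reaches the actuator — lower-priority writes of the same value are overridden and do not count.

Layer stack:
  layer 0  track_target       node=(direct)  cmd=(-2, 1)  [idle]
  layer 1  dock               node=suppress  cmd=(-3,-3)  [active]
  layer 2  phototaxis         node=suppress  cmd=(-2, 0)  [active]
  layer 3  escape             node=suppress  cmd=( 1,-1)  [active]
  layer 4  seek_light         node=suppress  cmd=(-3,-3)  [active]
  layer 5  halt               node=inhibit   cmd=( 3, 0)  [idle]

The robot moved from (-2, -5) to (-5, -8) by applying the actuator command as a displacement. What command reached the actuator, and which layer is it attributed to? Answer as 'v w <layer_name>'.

displacement = (-5, -8) − (-2, -5) = (-3, -3)
L0 track_target: idle → wire = none
L1 dock: active, suppressor → wire = (-3, -3)
L2 phototaxis: active, suppressor → wire = (-2, 0)
L3 escape: active, suppressor → wire = (1, -1)
L4 seek_light: active, suppressor → wire = (-3, -3)
L5 halt: idle → wire stays (-3, -3)
actuator = (-3, -3) — from layer 4 (seek_light)

-3 -3 seek_light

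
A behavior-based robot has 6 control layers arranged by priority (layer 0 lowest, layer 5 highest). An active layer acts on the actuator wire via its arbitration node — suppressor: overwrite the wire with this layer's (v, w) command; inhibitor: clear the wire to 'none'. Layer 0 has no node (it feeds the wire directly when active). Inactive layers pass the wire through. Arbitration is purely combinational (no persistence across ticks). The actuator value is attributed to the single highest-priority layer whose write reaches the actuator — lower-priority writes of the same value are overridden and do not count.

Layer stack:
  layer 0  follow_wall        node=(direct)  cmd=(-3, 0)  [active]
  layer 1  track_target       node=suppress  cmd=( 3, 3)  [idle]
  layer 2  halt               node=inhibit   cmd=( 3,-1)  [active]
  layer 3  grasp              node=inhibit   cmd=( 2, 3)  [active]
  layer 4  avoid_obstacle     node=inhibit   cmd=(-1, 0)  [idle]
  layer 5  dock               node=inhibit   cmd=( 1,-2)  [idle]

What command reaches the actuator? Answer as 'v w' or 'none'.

layer 0 (follow_wall) active — direct: (-3, 0)
layer 1 (track_target) idle — unchanged: (-3, 0)
layer 2 (halt) active — inhibits: none
layer 3 (grasp) active — inhibits: none
layer 4 (avoid_obstacle) idle — unchanged: none
layer 5 (dock) idle — unchanged: none
→ actuator none

none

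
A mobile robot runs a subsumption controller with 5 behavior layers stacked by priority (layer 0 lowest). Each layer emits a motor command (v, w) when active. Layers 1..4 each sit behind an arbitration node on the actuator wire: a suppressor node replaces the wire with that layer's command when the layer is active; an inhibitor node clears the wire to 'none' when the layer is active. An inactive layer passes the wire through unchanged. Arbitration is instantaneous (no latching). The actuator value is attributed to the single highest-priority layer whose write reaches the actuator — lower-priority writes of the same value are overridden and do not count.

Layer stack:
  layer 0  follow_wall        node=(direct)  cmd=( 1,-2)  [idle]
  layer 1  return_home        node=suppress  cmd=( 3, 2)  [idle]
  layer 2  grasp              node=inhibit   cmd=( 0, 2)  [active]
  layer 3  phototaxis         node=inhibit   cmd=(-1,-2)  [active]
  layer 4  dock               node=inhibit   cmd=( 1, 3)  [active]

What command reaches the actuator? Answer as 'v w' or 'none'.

layer 0 (follow_wall) idle — none
layer 1 (return_home) idle — unchanged: none
layer 2 (grasp) active — inhibits: none
layer 3 (phototaxis) active — inhibits: none
layer 4 (dock) active — inhibits: none
→ actuator none

none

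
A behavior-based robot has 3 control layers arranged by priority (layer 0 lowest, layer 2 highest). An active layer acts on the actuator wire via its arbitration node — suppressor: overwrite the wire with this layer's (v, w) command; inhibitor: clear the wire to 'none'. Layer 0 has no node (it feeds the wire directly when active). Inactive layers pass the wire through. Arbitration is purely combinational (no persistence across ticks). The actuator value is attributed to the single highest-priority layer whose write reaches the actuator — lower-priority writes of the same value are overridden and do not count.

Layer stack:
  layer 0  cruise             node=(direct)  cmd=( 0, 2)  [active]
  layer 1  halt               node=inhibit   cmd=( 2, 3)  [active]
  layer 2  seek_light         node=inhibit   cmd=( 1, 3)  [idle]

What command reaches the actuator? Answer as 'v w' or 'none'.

layer 0 (cruise) active — direct: (0, 2)
layer 1 (halt) active — inhibits: none
layer 2 (seek_light) idle — unchanged: none
→ actuator none

none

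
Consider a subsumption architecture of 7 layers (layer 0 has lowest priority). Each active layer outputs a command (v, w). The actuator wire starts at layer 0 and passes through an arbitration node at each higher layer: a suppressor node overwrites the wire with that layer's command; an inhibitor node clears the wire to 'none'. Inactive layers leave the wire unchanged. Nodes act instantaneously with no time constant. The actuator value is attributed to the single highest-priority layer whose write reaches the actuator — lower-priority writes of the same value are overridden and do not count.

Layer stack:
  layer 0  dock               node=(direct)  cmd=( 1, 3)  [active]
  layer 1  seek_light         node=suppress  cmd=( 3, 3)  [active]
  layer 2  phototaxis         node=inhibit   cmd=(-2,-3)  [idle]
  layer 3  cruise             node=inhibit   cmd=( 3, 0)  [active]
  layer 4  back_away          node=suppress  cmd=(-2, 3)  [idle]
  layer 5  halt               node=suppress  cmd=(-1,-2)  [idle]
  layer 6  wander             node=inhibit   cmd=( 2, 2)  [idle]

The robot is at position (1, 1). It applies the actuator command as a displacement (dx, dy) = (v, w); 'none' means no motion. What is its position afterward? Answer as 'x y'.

1 1

[0] dock on; wire := (1, 3)
[1] seek_light on (suppress); wire := (3, 3)
[2] phototaxis off; pass (3, 3)
[3] cruise on (inhibit); wire := none
[4] back_away off; pass none
[5] halt off; pass none
[6] wander off; pass none
output none
position: (1, 1) + none = (1, 1)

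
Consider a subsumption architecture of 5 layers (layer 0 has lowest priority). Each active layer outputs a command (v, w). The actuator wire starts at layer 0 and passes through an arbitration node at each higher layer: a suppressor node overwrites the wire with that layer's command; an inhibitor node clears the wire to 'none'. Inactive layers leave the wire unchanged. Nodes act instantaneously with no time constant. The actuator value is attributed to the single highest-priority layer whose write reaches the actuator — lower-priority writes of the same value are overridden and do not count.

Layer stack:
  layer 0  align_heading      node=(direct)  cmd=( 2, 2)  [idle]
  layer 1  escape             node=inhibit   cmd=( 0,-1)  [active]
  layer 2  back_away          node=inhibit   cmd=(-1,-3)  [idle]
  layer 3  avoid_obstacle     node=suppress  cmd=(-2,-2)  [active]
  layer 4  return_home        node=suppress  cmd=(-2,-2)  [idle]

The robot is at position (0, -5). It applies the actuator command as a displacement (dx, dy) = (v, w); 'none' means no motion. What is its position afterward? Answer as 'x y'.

-2 -7

layer 0 (align_heading) idle — none
layer 1 (escape) active — inhibits: none
layer 2 (back_away) idle — unchanged: none
layer 3 (avoid_obstacle) active — suppresses: (-2, -2)
layer 4 (return_home) idle — unchanged: (-2, -2)
→ actuator (-2, -2)
position: (0, -5) + (-2, -2) = (-2, -7)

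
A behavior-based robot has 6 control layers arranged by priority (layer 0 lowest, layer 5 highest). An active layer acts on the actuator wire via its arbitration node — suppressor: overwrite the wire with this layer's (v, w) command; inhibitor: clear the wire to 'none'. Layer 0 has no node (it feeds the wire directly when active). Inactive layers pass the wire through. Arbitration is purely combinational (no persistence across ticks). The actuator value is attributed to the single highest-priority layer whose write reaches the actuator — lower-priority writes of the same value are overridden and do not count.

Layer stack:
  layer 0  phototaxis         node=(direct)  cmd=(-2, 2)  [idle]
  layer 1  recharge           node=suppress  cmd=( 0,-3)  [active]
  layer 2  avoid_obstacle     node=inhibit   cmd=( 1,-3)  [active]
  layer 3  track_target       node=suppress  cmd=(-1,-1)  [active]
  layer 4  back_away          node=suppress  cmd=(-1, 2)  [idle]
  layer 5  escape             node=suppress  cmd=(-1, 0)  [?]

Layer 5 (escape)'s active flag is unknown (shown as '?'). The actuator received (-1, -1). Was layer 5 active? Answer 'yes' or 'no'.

no

If layer 5 is active=yes:
  actuator would be (-1, 0)
If layer 5 is active=no:
  actuator would be (-1, -1)
Observed (-1, -1), so layer 5 was idle.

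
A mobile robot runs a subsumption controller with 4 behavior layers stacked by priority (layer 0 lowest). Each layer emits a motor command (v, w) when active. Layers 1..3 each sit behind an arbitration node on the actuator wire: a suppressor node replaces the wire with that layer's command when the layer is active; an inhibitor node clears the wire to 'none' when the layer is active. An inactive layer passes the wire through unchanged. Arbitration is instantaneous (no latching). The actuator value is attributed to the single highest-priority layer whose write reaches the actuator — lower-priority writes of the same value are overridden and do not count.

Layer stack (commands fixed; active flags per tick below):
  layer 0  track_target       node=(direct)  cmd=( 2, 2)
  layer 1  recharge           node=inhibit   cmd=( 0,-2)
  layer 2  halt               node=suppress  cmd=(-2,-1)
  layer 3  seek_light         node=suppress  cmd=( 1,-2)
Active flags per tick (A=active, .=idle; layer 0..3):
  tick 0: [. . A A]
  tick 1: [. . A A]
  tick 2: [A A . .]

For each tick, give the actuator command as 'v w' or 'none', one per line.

tick 0:
  [0] track_target off; wire := none
  [1] recharge off; pass none
  [2] halt on (suppress); wire := (-2, -1)
  [3] seek_light on (suppress); wire := (1, -2)
  output (1, -2)
tick 1:
  [0] track_target off; wire := none
  [1] recharge off; pass none
  [2] halt on (suppress); wire := (-2, -1)
  [3] seek_light on (suppress); wire := (1, -2)
  output (1, -2)
tick 2:
  [0] track_target on; wire := (2, 2)
  [1] recharge on (inhibit); wire := none
  [2] halt off; pass none
  [3] seek_light off; pass none
  output none

1 -2
1 -2
none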